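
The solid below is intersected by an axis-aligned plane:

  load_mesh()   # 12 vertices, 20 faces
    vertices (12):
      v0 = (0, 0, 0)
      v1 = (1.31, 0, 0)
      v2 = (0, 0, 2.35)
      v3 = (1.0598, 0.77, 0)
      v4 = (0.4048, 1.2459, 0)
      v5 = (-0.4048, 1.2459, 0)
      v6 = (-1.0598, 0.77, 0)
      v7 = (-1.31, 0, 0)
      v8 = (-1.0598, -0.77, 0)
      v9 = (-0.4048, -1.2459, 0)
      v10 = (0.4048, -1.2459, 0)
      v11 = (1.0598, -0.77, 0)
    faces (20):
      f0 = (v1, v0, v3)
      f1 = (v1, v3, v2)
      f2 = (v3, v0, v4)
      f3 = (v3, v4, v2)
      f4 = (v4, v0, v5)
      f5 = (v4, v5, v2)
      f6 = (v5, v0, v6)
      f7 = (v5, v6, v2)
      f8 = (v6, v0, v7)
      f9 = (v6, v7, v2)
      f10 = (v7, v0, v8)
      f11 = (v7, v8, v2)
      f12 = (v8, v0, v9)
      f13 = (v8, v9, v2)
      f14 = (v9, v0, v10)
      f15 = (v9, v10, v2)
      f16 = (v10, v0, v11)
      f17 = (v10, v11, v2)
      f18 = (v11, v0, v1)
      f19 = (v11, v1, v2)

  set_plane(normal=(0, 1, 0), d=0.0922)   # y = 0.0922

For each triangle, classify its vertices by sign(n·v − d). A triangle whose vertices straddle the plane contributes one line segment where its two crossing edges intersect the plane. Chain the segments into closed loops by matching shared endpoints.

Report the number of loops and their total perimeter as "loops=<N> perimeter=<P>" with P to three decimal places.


loops=1 perimeter=7.646

Straddling triangles (10 of 20):
  (v1,v0,v3) [--+] → (0.126901, 0.0922, 0)–(1.28004, 0.0922, 0)  len=1.1531
  (v1,v3,v2) [-+-] → (1.28004, 0.0922, 0)–(0.126901, 0.0922, 2.06861)  len=2.3683
  (v3,v0,v4) [+-+] → (0.126901, 0.0922, 0)–(0.0299563, 0.0922, 0)  len=0.0969
  (v3,v4,v2) [++-] → (0.0299563, 0.0922, 2.17609)–(0.126901, 0.0922, 2.06861)  len=0.1447
  (v4,v0,v5) [+-+] → (0.0299563, 0.0922, 0)–(-0.0299563, 0.0922, 0)  len=0.0599
  (v4,v5,v2) [++-] → (-0.0299563, 0.0922, 2.17609)–(0.0299563, 0.0922, 2.17609)  len=0.0599
  (v5,v0,v6) [+-+] → (-0.0299563, 0.0922, 0)–(-0.126901, 0.0922, 0)  len=0.0969
  (v5,v6,v2) [++-] → (-0.126901, 0.0922, 2.06861)–(-0.0299563, 0.0922, 2.17609)  len=0.1447
  (v6,v0,v7) [+--] → (-0.126901, 0.0922, 0)–(-1.28004, 0.0922, 0)  len=1.1531
  (v6,v7,v2) [+--] → (-1.28004, 0.0922, 0)–(-0.126901, 0.0922, 2.06861)  len=2.3683

Chained into 1 loop(s):
  loop 1: 10 segments, perimeter = 7.6461
Total perimeter = 7.646


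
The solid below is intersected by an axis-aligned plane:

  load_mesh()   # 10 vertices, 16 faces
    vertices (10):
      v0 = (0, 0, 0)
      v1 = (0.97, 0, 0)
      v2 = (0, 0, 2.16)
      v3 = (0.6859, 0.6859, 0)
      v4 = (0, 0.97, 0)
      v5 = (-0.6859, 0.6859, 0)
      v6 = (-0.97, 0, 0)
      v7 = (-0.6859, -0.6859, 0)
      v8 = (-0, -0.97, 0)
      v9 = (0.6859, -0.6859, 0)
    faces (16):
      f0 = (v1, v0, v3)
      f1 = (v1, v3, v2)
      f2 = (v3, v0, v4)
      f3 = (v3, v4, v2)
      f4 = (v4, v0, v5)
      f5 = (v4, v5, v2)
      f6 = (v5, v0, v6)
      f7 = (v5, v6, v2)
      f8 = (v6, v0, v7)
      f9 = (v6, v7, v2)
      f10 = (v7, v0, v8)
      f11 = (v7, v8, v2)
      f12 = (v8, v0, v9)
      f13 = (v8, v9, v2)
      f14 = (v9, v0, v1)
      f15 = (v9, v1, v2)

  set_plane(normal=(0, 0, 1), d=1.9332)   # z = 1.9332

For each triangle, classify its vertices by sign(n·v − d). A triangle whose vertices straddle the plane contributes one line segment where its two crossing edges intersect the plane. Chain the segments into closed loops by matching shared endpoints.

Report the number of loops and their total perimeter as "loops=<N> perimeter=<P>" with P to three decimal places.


Straddling triangles (8 of 16):
  (v1,v3,v2) [--+] → (0.0720195, 0.0720195, 1.9332)–(0.10185, 0, 1.9332)  len=0.0780
  (v3,v4,v2) [--+] → (0, 0.10185, 1.9332)–(0.0720195, 0.0720195, 1.9332)  len=0.0780
  (v4,v5,v2) [--+] → (-0.0720195, 0.0720195, 1.9332)–(0, 0.10185, 1.9332)  len=0.0780
  (v5,v6,v2) [--+] → (-0.10185, 0, 1.9332)–(-0.0720195, 0.0720195, 1.9332)  len=0.0780
  (v6,v7,v2) [--+] → (-0.0720195, -0.0720195, 1.9332)–(-0.10185, 0, 1.9332)  len=0.0780
  (v7,v8,v2) [--+] → (0, -0.10185, 1.9332)–(-0.0720195, -0.0720195, 1.9332)  len=0.0780
  (v8,v9,v2) [--+] → (0.0720195, -0.0720195, 1.9332)–(0, -0.10185, 1.9332)  len=0.0780
  (v9,v1,v2) [--+] → (0.10185, 0, 1.9332)–(0.0720195, -0.0720195, 1.9332)  len=0.0780

Chained into 1 loop(s):
  loop 1: 8 segments, perimeter = 0.6236
Total perimeter = 0.624

loops=1 perimeter=0.624


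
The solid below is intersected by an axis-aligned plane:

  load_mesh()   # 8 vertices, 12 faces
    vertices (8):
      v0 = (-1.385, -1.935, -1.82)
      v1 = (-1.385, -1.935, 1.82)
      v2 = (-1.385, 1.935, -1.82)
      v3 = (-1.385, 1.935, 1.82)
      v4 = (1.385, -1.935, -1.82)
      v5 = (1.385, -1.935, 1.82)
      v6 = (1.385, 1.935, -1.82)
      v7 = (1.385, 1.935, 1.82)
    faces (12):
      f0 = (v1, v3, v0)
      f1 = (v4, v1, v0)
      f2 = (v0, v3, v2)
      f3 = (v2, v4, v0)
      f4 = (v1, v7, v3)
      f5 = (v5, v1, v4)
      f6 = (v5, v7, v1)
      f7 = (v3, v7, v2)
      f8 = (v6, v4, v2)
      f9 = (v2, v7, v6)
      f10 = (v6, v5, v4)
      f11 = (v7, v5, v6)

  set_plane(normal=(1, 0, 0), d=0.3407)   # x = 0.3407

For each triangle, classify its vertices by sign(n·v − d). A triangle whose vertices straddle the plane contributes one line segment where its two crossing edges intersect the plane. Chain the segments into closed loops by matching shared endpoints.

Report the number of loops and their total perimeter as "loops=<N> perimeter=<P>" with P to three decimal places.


loops=1 perimeter=15.020

Straddling triangles (8 of 12):
  (v4,v1,v0) [+--] → (0.3407, -1.935, -0.447707)–(0.3407, -1.935, -1.82)  len=1.3723
  (v2,v4,v0) [-+-] → (0.3407, -0.475996, -1.82)–(0.3407, -1.935, -1.82)  len=1.4590
  (v1,v7,v3) [-+-] → (0.3407, 0.475996, 1.82)–(0.3407, 1.935, 1.82)  len=1.4590
  (v5,v1,v4) [+-+] → (0.3407, -1.935, 1.82)–(0.3407, -1.935, -0.447707)  len=2.2677
  (v5,v7,v1) [++-] → (0.3407, 0.475996, 1.82)–(0.3407, -1.935, 1.82)  len=2.4110
  (v3,v7,v2) [-+-] → (0.3407, 1.935, 1.82)–(0.3407, 1.935, 0.447707)  len=1.3723
  (v6,v4,v2) [++-] → (0.3407, -0.475996, -1.82)–(0.3407, 1.935, -1.82)  len=2.4110
  (v2,v7,v6) [-++] → (0.3407, 1.935, 0.447707)–(0.3407, 1.935, -1.82)  len=2.2677

Chained into 1 loop(s):
  loop 1: 8 segments, perimeter = 15.0200
Total perimeter = 15.020


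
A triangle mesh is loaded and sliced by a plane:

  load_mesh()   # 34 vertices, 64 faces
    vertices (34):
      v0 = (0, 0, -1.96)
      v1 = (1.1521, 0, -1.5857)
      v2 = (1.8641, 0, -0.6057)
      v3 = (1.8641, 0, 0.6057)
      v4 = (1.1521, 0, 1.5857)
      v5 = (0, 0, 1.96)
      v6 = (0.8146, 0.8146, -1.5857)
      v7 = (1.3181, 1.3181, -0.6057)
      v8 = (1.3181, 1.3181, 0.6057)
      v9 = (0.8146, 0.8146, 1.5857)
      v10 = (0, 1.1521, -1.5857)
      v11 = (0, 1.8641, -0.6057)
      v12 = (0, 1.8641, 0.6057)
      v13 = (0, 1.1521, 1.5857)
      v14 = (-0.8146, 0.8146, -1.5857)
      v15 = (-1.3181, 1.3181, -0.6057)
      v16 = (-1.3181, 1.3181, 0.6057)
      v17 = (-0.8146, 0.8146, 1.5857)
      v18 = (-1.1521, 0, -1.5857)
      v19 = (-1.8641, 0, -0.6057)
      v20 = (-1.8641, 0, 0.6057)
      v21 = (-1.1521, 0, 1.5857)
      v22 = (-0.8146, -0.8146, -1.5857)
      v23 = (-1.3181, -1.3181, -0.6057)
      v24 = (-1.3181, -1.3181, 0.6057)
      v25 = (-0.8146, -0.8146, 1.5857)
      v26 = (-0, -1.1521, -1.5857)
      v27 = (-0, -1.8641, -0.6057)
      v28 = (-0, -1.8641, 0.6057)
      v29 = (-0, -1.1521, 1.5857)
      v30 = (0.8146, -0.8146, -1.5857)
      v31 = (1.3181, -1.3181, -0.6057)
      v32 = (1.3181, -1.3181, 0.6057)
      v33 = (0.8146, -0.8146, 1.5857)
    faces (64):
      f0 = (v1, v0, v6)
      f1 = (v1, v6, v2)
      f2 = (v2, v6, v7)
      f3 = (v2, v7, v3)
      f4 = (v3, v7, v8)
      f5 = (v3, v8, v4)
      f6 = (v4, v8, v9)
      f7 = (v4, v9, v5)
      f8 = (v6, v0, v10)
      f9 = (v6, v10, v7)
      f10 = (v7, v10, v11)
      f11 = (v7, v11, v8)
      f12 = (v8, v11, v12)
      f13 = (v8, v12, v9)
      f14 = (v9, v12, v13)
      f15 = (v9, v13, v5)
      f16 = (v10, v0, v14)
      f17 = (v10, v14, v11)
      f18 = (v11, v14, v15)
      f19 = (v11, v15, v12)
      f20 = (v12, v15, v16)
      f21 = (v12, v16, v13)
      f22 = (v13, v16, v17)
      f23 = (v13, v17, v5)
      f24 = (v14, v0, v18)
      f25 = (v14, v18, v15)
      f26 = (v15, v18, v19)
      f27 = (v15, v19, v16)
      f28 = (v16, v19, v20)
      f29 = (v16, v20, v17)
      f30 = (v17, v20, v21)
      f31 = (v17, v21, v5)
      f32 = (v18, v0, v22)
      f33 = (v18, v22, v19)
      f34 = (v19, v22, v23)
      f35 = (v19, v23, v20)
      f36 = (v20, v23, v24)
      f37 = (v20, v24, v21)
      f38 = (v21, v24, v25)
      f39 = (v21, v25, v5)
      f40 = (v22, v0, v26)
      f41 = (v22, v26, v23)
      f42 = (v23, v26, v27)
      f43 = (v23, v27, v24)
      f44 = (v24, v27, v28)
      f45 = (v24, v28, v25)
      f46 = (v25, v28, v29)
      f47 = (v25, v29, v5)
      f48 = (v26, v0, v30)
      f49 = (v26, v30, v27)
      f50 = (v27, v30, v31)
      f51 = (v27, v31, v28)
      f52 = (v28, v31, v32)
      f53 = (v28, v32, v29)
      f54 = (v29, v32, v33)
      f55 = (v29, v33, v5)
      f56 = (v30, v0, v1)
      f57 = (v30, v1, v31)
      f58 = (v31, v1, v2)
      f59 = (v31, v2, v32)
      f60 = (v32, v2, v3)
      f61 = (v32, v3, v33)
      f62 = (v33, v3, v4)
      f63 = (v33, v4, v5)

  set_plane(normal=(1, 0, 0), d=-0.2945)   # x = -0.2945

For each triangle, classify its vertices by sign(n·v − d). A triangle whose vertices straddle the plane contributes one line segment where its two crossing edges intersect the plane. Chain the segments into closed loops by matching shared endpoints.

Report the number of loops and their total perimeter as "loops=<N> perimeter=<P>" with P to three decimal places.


Straddling triangles (20 of 64):
  (v10,v0,v14) [++-] → (-0.2945, 0.2945, -1.82468)–(-0.2945, 1.03008, -1.5857)  len=0.7734
  (v10,v14,v11) [+-+] → (-0.2945, 1.03008, -1.5857)–(-0.2945, 1.48468, -0.959997)  len=0.7734
  (v11,v14,v15) [+--] → (-0.2945, 1.48468, -0.959997)–(-0.2945, 1.74211, -0.6057)  len=0.4379
  (v11,v15,v12) [+-+] → (-0.2945, 1.74211, -0.6057)–(-0.2945, 1.74211, 0.33504)  len=0.9407
  (v12,v15,v16) [+--] → (-0.2945, 1.74211, 0.33504)–(-0.2945, 1.74211, 0.6057)  len=0.2707
  (v12,v16,v13) [+-+] → (-0.2945, 1.74211, 0.6057)–(-0.2945, 1.18919, 1.36674)  len=0.9407
  (v13,v16,v17) [+--] → (-0.2945, 1.18919, 1.36674)–(-0.2945, 1.03008, 1.5857)  len=0.2707
  (v13,v17,v5) [+-+] → (-0.2945, 1.03008, 1.5857)–(-0.2945, 0.2945, 1.82468)  len=0.7734
  (v14,v0,v18) [-+-] → (-0.2945, 0.2945, -1.82468)–(-0.2945, 0, -1.86432)  len=0.2972
  (v17,v21,v5) [--+] → (-0.2945, 0, 1.86432)–(-0.2945, 0.2945, 1.82468)  len=0.2972
  (v18,v0,v22) [-+-] → (-0.2945, 0, -1.86432)–(-0.2945, -0.2945, -1.82468)  len=0.2972
  (v21,v25,v5) [--+] → (-0.2945, -0.2945, 1.82468)–(-0.2945, 0, 1.86432)  len=0.2972
  (v22,v0,v26) [-++] → (-0.2945, -0.2945, -1.82468)–(-0.2945, -1.03008, -1.5857)  len=0.7734
  (v22,v26,v23) [-+-] → (-0.2945, -1.03008, -1.5857)–(-0.2945, -1.18919, -1.36674)  len=0.2707
  (v23,v26,v27) [-++] → (-0.2945, -1.18919, -1.36674)–(-0.2945, -1.74211, -0.6057)  len=0.9407
  (v23,v27,v24) [-+-] → (-0.2945, -1.74211, -0.6057)–(-0.2945, -1.74211, -0.33504)  len=0.2707
  (v24,v27,v28) [-++] → (-0.2945, -1.74211, -0.33504)–(-0.2945, -1.74211, 0.6057)  len=0.9407
  (v24,v28,v25) [-+-] → (-0.2945, -1.74211, 0.6057)–(-0.2945, -1.48468, 0.959997)  len=0.4379
  (v25,v28,v29) [-++] → (-0.2945, -1.48468, 0.959997)–(-0.2945, -1.03008, 1.5857)  len=0.7734
  (v25,v29,v5) [-++] → (-0.2945, -1.03008, 1.5857)–(-0.2945, -0.2945, 1.82468)  len=0.7734

Chained into 1 loop(s):
  loop 1: 20 segments, perimeter = 11.5506
Total perimeter = 11.551

loops=1 perimeter=11.551


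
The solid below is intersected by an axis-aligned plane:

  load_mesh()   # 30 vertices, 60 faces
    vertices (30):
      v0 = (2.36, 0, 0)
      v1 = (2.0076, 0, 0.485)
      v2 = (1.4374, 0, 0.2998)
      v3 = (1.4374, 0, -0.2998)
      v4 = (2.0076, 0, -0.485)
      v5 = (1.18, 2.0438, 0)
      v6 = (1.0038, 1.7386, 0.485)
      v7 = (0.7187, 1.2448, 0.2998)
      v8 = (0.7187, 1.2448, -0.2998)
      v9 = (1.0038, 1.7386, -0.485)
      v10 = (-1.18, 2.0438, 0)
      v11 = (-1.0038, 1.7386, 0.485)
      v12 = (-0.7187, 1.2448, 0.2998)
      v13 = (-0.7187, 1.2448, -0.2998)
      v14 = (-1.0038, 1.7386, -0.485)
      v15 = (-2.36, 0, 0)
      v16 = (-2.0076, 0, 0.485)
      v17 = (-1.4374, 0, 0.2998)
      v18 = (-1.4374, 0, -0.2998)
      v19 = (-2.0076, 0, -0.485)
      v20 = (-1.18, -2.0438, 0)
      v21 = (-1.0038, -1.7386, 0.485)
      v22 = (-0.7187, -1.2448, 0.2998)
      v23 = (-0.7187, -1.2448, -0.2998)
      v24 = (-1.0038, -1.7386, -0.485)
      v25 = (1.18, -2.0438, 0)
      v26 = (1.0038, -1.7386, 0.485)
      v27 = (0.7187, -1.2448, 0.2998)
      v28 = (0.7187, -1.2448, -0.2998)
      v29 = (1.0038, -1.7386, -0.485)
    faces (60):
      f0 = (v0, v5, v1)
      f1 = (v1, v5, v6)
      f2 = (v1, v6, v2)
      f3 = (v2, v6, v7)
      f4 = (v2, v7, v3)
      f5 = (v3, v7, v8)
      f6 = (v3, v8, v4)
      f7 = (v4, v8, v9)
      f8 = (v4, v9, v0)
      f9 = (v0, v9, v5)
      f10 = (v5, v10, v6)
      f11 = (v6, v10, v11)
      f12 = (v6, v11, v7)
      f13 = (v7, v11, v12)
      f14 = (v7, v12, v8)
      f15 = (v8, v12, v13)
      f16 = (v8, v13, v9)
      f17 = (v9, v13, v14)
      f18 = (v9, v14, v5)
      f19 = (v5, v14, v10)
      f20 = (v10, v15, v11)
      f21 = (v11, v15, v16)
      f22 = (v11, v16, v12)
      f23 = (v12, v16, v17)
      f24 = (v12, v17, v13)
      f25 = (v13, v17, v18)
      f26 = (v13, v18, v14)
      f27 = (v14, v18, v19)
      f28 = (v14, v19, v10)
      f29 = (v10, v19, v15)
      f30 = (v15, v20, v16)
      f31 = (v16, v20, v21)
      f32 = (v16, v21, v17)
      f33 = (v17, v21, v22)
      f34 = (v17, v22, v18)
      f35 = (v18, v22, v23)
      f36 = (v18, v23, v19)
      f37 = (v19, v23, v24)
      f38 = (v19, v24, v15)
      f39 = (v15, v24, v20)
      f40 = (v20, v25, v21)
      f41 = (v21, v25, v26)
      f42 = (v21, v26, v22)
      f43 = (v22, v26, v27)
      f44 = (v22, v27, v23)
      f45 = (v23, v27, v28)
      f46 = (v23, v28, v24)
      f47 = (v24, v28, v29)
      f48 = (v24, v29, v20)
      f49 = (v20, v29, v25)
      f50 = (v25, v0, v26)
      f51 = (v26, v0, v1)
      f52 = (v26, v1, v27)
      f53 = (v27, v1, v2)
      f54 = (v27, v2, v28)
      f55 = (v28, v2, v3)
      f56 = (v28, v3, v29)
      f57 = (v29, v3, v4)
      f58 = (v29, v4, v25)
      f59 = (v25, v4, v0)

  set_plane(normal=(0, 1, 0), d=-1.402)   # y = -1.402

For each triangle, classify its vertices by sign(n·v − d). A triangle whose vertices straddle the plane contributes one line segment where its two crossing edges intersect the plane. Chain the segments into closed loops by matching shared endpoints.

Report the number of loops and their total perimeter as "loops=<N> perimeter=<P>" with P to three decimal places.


loops=1 perimeter=7.271

Straddling triangles (18 of 60):
  (v15,v20,v16) [+-+] → (-1.55055, -1.402, 0)–(-1.43989, -1.402, 0.152301)  len=0.1883
  (v16,v20,v21) [+--] → (-1.43989, -1.402, 0.152301)–(-1.19814, -1.402, 0.485)  len=0.4113
  (v16,v21,v17) [+-+] → (-1.19814, -1.402, 0.485)–(-1.08775, -1.402, 0.449145)  len=0.1161
  (v17,v21,v22) [+-+] → (-1.08775, -1.402, 0.449145)–(-0.809461, -1.402, 0.358758)  len=0.2926
  (v19,v23,v24) [++-] → (-0.809461, -1.402, -0.358758)–(-1.19814, -1.402, -0.485)  len=0.4087
  (v19,v24,v15) [+-+] → (-1.19814, -1.402, -0.485)–(-1.26637, -1.402, -0.391102)  len=0.1161
  (v15,v24,v20) [+--] → (-1.26637, -1.402, -0.391102)–(-1.55055, -1.402, 0)  len=0.4834
  (v21,v26,v22) [--+] → (-0.170346, -1.402, 0.358758)–(-0.809461, -1.402, 0.358758)  len=0.6391
  (v22,v26,v27) [+-+] → (-0.170346, -1.402, 0.358758)–(0.809461, -1.402, 0.358758)  len=0.9798
  (v23,v28,v24) [++-] → (0.170346, -1.402, -0.358758)–(-0.809461, -1.402, -0.358758)  len=0.9798
  (v24,v28,v29) [-+-] → (0.170346, -1.402, -0.358758)–(0.809461, -1.402, -0.358758)  len=0.6391
  (v25,v0,v26) [-+-] → (1.55055, -1.402, 0)–(1.26637, -1.402, 0.391102)  len=0.4834
  (v26,v0,v1) [-++] → (1.26637, -1.402, 0.391102)–(1.19814, -1.402, 0.485)  len=0.1161
  (v26,v1,v27) [-++] → (1.19814, -1.402, 0.485)–(0.809461, -1.402, 0.358758)  len=0.4087
  (v28,v3,v29) [++-] → (1.08775, -1.402, -0.449145)–(0.809461, -1.402, -0.358758)  len=0.2926
  (v29,v3,v4) [-++] → (1.08775, -1.402, -0.449145)–(1.19814, -1.402, -0.485)  len=0.1161
  (v29,v4,v25) [-+-] → (1.19814, -1.402, -0.485)–(1.43989, -1.402, -0.152301)  len=0.4113
  (v25,v4,v0) [-++] → (1.43989, -1.402, -0.152301)–(1.55055, -1.402, 0)  len=0.1883

Chained into 1 loop(s):
  loop 1: 18 segments, perimeter = 7.2706
Total perimeter = 7.271


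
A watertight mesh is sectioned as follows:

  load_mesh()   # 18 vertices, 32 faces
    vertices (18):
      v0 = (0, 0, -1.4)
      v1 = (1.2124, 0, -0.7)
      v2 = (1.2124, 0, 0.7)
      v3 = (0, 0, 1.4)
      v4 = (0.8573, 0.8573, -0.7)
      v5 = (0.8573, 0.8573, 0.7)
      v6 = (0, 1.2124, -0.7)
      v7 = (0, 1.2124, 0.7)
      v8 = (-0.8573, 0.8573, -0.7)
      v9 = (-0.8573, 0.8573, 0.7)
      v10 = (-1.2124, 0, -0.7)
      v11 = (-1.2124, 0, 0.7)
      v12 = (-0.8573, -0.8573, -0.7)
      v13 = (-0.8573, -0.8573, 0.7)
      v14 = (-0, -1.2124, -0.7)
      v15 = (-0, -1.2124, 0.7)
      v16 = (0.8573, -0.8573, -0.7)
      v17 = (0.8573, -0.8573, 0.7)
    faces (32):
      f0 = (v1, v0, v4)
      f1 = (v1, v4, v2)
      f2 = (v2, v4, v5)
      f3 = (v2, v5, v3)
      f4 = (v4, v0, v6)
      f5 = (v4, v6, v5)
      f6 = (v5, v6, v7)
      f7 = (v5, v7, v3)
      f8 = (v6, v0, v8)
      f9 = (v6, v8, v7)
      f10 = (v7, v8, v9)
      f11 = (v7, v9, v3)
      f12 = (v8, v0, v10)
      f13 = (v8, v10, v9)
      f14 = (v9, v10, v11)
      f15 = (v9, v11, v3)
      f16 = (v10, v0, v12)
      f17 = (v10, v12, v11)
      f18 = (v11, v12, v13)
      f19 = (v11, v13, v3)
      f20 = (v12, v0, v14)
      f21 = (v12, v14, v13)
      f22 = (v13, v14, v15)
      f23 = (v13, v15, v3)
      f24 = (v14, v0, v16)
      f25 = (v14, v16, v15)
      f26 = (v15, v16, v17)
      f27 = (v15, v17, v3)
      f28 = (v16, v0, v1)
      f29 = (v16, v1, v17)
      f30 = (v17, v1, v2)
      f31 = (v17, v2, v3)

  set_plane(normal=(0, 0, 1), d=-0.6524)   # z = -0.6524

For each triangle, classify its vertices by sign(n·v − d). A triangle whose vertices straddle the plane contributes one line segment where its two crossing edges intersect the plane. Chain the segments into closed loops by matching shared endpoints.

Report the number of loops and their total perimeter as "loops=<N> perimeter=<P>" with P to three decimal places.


Straddling triangles (16 of 32):
  (v1,v4,v2) [--+] → (0.869373, 0.828152, -0.6524)–(1.2124, 0, -0.6524)  len=0.8964
  (v2,v4,v5) [+-+] → (0.869373, 0.828152, -0.6524)–(0.8573, 0.8573, -0.6524)  len=0.0315
  (v4,v6,v5) [--+] → (0.0291482, 1.20033, -0.6524)–(0.8573, 0.8573, -0.6524)  len=0.8964
  (v5,v6,v7) [+-+] → (0.0291482, 1.20033, -0.6524)–(0, 1.2124, -0.6524)  len=0.0315
  (v6,v8,v7) [--+] → (-0.828152, 0.869373, -0.6524)–(0, 1.2124, -0.6524)  len=0.8964
  (v7,v8,v9) [+-+] → (-0.828152, 0.869373, -0.6524)–(-0.8573, 0.8573, -0.6524)  len=0.0315
  (v8,v10,v9) [--+] → (-1.20033, 0.0291482, -0.6524)–(-0.8573, 0.8573, -0.6524)  len=0.8964
  (v9,v10,v11) [+-+] → (-1.20033, 0.0291482, -0.6524)–(-1.2124, 0, -0.6524)  len=0.0315
  (v10,v12,v11) [--+] → (-0.869373, -0.828152, -0.6524)–(-1.2124, 0, -0.6524)  len=0.8964
  (v11,v12,v13) [+-+] → (-0.869373, -0.828152, -0.6524)–(-0.8573, -0.8573, -0.6524)  len=0.0315
  (v12,v14,v13) [--+] → (-0.0291482, -1.20033, -0.6524)–(-0.8573, -0.8573, -0.6524)  len=0.8964
  (v13,v14,v15) [+-+] → (-0.0291482, -1.20033, -0.6524)–(0, -1.2124, -0.6524)  len=0.0315
  (v14,v16,v15) [--+] → (0.828152, -0.869373, -0.6524)–(0, -1.2124, -0.6524)  len=0.8964
  (v15,v16,v17) [+-+] → (0.828152, -0.869373, -0.6524)–(0.8573, -0.8573, -0.6524)  len=0.0315
  (v16,v1,v17) [--+] → (1.20033, -0.0291482, -0.6524)–(0.8573, -0.8573, -0.6524)  len=0.8964
  (v17,v1,v2) [+-+] → (1.20033, -0.0291482, -0.6524)–(1.2124, 0, -0.6524)  len=0.0315

Chained into 1 loop(s):
  loop 1: 16 segments, perimeter = 7.4235
Total perimeter = 7.423

loops=1 perimeter=7.423


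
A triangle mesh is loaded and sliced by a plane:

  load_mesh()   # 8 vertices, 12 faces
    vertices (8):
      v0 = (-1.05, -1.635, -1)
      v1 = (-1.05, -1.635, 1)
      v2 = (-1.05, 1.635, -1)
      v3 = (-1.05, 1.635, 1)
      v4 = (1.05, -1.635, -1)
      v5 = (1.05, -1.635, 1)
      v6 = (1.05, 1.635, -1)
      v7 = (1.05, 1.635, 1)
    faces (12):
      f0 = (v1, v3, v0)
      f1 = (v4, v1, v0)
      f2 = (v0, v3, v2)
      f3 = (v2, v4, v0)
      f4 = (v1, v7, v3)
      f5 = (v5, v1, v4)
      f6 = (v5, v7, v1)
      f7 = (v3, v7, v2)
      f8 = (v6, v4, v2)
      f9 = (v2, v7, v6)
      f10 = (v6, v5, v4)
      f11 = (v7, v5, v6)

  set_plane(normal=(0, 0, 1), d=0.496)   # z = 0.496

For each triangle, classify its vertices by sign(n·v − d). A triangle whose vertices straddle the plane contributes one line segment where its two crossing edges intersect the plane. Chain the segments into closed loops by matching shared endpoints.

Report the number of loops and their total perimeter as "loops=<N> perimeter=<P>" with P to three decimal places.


loops=1 perimeter=10.740

Straddling triangles (8 of 12):
  (v1,v3,v0) [++-] → (-1.05, 0.81096, 0.496)–(-1.05, -1.635, 0.496)  len=2.4460
  (v4,v1,v0) [-+-] → (-0.5208, -1.635, 0.496)–(-1.05, -1.635, 0.496)  len=0.5292
  (v0,v3,v2) [-+-] → (-1.05, 0.81096, 0.496)–(-1.05, 1.635, 0.496)  len=0.8240
  (v5,v1,v4) [++-] → (-0.5208, -1.635, 0.496)–(1.05, -1.635, 0.496)  len=1.5708
  (v3,v7,v2) [++-] → (0.5208, 1.635, 0.496)–(-1.05, 1.635, 0.496)  len=1.5708
  (v2,v7,v6) [-+-] → (0.5208, 1.635, 0.496)–(1.05, 1.635, 0.496)  len=0.5292
  (v6,v5,v4) [-+-] → (1.05, -0.81096, 0.496)–(1.05, -1.635, 0.496)  len=0.8240
  (v7,v5,v6) [++-] → (1.05, -0.81096, 0.496)–(1.05, 1.635, 0.496)  len=2.4460

Chained into 1 loop(s):
  loop 1: 8 segments, perimeter = 10.7400
Total perimeter = 10.740


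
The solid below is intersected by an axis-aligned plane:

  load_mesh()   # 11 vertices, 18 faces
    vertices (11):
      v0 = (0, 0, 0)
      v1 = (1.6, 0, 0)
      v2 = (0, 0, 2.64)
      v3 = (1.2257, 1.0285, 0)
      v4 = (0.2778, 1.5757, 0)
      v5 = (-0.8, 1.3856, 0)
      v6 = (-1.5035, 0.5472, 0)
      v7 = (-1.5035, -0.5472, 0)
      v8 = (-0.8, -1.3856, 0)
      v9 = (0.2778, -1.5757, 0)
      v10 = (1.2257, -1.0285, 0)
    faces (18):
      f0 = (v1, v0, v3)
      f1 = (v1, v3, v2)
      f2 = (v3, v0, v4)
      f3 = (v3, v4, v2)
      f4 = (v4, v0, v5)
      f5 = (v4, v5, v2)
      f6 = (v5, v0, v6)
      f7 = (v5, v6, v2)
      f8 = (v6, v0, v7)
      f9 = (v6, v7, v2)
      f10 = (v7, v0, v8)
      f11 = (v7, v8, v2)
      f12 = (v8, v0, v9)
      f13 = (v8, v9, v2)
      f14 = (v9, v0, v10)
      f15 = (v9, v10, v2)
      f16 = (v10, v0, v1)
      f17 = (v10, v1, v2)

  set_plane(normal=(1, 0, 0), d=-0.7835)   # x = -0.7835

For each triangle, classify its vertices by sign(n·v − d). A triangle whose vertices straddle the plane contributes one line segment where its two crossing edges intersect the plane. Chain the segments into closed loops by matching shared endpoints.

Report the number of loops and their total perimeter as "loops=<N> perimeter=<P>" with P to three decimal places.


loops=1 perimeter=6.706

Straddling triangles (10 of 18):
  (v4,v0,v5) [++-] → (-0.7835, 1.35702, 0)–(-0.7835, 1.38851, 0)  len=0.0315
  (v4,v5,v2) [+-+] → (-0.7835, 1.38851, 0)–(-0.7835, 1.35702, 0.05445)  len=0.0629
  (v5,v0,v6) [-+-] → (-0.7835, 1.35702, 0)–(-0.7835, 0.285155, 0)  len=1.0719
  (v5,v6,v2) [--+] → (-0.7835, 0.285155, 1.26425)–(-0.7835, 1.35702, 0.05445)  len=1.6163
  (v6,v0,v7) [-+-] → (-0.7835, 0.285155, 0)–(-0.7835, -0.285155, 0)  len=0.5703
  (v6,v7,v2) [--+] → (-0.7835, -0.285155, 1.26425)–(-0.7835, 0.285155, 1.26425)  len=0.5703
  (v7,v0,v8) [-+-] → (-0.7835, -0.285155, 0)–(-0.7835, -1.35702, 0)  len=1.0719
  (v7,v8,v2) [--+] → (-0.7835, -1.35702, 0.05445)–(-0.7835, -0.285155, 1.26425)  len=1.6163
  (v8,v0,v9) [-++] → (-0.7835, -1.35702, 0)–(-0.7835, -1.38851, 0)  len=0.0315
  (v8,v9,v2) [-++] → (-0.7835, -1.38851, 0)–(-0.7835, -1.35702, 0.05445)  len=0.0629

Chained into 1 loop(s):
  loop 1: 10 segments, perimeter = 6.7058
Total perimeter = 6.706


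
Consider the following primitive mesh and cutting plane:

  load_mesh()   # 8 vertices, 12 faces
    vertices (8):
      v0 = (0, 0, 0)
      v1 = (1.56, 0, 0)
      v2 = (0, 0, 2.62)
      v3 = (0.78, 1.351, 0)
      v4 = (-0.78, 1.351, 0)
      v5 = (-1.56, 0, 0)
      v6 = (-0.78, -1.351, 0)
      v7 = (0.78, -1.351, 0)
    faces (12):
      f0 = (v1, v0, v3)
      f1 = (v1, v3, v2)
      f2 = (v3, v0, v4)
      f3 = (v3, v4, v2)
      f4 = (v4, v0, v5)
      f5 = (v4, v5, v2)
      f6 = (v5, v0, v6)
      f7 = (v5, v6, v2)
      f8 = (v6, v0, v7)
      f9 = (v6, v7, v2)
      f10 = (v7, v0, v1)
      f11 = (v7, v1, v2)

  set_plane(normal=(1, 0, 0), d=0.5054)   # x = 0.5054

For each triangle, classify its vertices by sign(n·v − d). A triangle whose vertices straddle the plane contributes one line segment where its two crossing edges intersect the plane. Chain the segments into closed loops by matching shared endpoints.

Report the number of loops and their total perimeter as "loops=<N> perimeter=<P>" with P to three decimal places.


loops=1 perimeter=7.216

Straddling triangles (8 of 12):
  (v1,v0,v3) [+-+] → (0.5054, 0, 0)–(0.5054, 0.875379, 0)  len=0.8754
  (v1,v3,v2) [++-] → (0.5054, 0.875379, 0.922374)–(0.5054, 0, 1.77119)  len=1.2193
  (v3,v0,v4) [+--] → (0.5054, 0.875379, 0)–(0.5054, 1.351, 0)  len=0.4756
  (v3,v4,v2) [+--] → (0.5054, 1.351, 0)–(0.5054, 0.875379, 0.922374)  len=1.0378
  (v6,v0,v7) [--+] → (0.5054, -0.875379, 0)–(0.5054, -1.351, 0)  len=0.4756
  (v6,v7,v2) [-+-] → (0.5054, -1.351, 0)–(0.5054, -0.875379, 0.922374)  len=1.0378
  (v7,v0,v1) [+-+] → (0.5054, -0.875379, 0)–(0.5054, 0, 0)  len=0.8754
  (v7,v1,v2) [++-] → (0.5054, 0, 1.77119)–(0.5054, -0.875379, 0.922374)  len=1.2193

Chained into 1 loop(s):
  loop 1: 8 segments, perimeter = 7.2162
Total perimeter = 7.216


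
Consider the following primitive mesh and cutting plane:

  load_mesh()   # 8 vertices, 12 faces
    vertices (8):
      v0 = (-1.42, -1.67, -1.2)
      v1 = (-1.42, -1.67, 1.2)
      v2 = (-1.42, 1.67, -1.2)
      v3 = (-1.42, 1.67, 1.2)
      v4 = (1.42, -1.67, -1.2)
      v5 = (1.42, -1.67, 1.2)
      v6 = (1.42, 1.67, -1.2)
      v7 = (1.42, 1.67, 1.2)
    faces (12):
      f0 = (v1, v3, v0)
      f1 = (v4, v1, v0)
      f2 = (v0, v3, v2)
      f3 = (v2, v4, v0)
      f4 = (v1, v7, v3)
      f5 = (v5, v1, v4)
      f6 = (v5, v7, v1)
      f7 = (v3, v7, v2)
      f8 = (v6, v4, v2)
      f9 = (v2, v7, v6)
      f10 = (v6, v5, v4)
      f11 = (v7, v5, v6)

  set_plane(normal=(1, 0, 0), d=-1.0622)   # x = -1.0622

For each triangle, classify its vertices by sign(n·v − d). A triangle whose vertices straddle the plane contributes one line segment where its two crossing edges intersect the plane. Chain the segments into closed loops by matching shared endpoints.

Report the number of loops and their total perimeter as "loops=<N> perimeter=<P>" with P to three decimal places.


Straddling triangles (8 of 12):
  (v4,v1,v0) [+--] → (-1.0622, -1.67, 0.897634)–(-1.0622, -1.67, -1.2)  len=2.0976
  (v2,v4,v0) [-+-] → (-1.0622, 1.24921, -1.2)–(-1.0622, -1.67, -1.2)  len=2.9192
  (v1,v7,v3) [-+-] → (-1.0622, -1.24921, 1.2)–(-1.0622, 1.67, 1.2)  len=2.9192
  (v5,v1,v4) [+-+] → (-1.0622, -1.67, 1.2)–(-1.0622, -1.67, 0.897634)  len=0.3024
  (v5,v7,v1) [++-] → (-1.0622, -1.24921, 1.2)–(-1.0622, -1.67, 1.2)  len=0.4208
  (v3,v7,v2) [-+-] → (-1.0622, 1.67, 1.2)–(-1.0622, 1.67, -0.897634)  len=2.0976
  (v6,v4,v2) [++-] → (-1.0622, 1.24921, -1.2)–(-1.0622, 1.67, -1.2)  len=0.4208
  (v2,v7,v6) [-++] → (-1.0622, 1.67, -0.897634)–(-1.0622, 1.67, -1.2)  len=0.3024

Chained into 1 loop(s):
  loop 1: 8 segments, perimeter = 11.4800
Total perimeter = 11.480

loops=1 perimeter=11.480


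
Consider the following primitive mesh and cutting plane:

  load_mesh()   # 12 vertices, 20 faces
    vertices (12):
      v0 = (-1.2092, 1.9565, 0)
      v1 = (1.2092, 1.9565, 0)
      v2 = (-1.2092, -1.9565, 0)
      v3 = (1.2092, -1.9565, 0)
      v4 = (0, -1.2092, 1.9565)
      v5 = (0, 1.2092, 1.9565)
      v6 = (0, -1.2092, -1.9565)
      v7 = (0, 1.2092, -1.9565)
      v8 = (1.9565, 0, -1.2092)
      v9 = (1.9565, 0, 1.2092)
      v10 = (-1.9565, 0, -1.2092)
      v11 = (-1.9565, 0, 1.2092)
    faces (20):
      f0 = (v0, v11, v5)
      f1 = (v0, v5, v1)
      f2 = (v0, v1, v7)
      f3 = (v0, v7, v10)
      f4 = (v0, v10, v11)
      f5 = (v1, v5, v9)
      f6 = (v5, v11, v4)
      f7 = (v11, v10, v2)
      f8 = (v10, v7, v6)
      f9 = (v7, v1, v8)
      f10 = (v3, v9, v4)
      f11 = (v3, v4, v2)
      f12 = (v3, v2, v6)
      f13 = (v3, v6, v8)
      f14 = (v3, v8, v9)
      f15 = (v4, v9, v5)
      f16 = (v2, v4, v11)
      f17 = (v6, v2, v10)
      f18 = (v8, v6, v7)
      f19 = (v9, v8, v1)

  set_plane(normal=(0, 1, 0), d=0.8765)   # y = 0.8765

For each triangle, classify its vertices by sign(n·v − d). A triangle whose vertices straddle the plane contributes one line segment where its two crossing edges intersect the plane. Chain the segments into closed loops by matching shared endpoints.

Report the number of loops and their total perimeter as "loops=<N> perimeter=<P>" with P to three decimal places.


Straddling triangles (10 of 20):
  (v0,v11,v5) [+-+] → (-1.62171, 0.8765, 0.667486)–(-0.538313, 0.8765, 1.75089)  len=1.5322
  (v0,v7,v10) [++-] → (-0.538313, 0.8765, -1.75089)–(-1.62171, 0.8765, -0.667486)  len=1.5322
  (v0,v10,v11) [+--] → (-1.62171, 0.8765, -0.667486)–(-1.62171, 0.8765, 0.667486)  len=1.3350
  (v1,v5,v9) [++-] → (0.538313, 0.8765, 1.75089)–(1.62171, 0.8765, 0.667486)  len=1.5322
  (v5,v11,v4) [+--] → (-0.538313, 0.8765, 1.75089)–(0, 0.8765, 1.9565)  len=0.5762
  (v10,v7,v6) [-+-] → (-0.538313, 0.8765, -1.75089)–(0, 0.8765, -1.9565)  len=0.5762
  (v7,v1,v8) [++-] → (1.62171, 0.8765, -0.667486)–(0.538313, 0.8765, -1.75089)  len=1.5322
  (v4,v9,v5) [--+] → (0.538313, 0.8765, 1.75089)–(0, 0.8765, 1.9565)  len=0.5762
  (v8,v6,v7) [--+] → (0, 0.8765, -1.9565)–(0.538313, 0.8765, -1.75089)  len=0.5762
  (v9,v8,v1) [--+] → (1.62171, 0.8765, -0.667486)–(1.62171, 0.8765, 0.667486)  len=1.3350

Chained into 1 loop(s):
  loop 1: 10 segments, perimeter = 11.1036
Total perimeter = 11.104

loops=1 perimeter=11.104


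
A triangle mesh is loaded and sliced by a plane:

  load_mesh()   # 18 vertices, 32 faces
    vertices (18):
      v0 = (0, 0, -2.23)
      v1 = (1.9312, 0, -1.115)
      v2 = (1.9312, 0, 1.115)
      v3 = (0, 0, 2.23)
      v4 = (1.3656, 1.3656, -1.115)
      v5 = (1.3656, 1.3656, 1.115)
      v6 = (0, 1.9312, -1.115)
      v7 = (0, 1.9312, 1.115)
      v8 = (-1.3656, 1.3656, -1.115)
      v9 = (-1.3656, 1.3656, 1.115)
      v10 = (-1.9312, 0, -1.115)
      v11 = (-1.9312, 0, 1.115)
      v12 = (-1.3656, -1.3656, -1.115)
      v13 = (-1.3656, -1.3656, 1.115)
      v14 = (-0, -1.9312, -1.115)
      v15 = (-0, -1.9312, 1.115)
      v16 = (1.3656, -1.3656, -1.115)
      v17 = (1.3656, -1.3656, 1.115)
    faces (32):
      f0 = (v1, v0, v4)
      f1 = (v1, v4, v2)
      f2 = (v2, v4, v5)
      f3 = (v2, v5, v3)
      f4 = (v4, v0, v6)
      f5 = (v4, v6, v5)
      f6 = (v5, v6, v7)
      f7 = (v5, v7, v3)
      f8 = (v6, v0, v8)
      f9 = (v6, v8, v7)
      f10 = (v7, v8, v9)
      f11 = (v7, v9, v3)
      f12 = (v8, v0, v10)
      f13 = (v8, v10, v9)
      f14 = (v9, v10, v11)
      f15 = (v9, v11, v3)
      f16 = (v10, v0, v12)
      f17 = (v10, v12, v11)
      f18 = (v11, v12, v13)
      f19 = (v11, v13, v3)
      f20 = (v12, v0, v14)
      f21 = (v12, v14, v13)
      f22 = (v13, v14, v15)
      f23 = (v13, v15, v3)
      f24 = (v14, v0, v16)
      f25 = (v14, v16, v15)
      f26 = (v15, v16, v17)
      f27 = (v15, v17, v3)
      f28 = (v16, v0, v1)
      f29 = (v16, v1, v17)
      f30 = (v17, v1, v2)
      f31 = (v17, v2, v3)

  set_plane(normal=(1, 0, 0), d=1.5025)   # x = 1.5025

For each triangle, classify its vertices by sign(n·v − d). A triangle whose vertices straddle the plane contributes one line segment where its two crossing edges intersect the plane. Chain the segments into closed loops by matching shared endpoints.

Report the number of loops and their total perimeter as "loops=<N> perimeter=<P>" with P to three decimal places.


loops=1 perimeter=8.717

Straddling triangles (8 of 32):
  (v1,v0,v4) [+--] → (1.5025, 0, -1.36251)–(1.5025, 1.03506, -1.115)  len=1.0642
  (v1,v4,v2) [+-+] → (1.5025, 1.03506, -1.115)–(1.5025, 1.03506, -0.575242)  len=0.5398
  (v2,v4,v5) [+--] → (1.5025, 1.03506, -0.575242)–(1.5025, 1.03506, 1.115)  len=1.6902
  (v2,v5,v3) [+--] → (1.5025, 1.03506, 1.115)–(1.5025, 0, 1.36251)  len=1.0642
  (v16,v0,v1) [--+] → (1.5025, 0, -1.36251)–(1.5025, -1.03506, -1.115)  len=1.0642
  (v16,v1,v17) [-+-] → (1.5025, -1.03506, -1.115)–(1.5025, -1.03506, 0.575242)  len=1.6902
  (v17,v1,v2) [-++] → (1.5025, -1.03506, 0.575242)–(1.5025, -1.03506, 1.115)  len=0.5398
  (v17,v2,v3) [-+-] → (1.5025, -1.03506, 1.115)–(1.5025, 0, 1.36251)  len=1.0642

Chained into 1 loop(s):
  loop 1: 8 segments, perimeter = 8.7170
Total perimeter = 8.717


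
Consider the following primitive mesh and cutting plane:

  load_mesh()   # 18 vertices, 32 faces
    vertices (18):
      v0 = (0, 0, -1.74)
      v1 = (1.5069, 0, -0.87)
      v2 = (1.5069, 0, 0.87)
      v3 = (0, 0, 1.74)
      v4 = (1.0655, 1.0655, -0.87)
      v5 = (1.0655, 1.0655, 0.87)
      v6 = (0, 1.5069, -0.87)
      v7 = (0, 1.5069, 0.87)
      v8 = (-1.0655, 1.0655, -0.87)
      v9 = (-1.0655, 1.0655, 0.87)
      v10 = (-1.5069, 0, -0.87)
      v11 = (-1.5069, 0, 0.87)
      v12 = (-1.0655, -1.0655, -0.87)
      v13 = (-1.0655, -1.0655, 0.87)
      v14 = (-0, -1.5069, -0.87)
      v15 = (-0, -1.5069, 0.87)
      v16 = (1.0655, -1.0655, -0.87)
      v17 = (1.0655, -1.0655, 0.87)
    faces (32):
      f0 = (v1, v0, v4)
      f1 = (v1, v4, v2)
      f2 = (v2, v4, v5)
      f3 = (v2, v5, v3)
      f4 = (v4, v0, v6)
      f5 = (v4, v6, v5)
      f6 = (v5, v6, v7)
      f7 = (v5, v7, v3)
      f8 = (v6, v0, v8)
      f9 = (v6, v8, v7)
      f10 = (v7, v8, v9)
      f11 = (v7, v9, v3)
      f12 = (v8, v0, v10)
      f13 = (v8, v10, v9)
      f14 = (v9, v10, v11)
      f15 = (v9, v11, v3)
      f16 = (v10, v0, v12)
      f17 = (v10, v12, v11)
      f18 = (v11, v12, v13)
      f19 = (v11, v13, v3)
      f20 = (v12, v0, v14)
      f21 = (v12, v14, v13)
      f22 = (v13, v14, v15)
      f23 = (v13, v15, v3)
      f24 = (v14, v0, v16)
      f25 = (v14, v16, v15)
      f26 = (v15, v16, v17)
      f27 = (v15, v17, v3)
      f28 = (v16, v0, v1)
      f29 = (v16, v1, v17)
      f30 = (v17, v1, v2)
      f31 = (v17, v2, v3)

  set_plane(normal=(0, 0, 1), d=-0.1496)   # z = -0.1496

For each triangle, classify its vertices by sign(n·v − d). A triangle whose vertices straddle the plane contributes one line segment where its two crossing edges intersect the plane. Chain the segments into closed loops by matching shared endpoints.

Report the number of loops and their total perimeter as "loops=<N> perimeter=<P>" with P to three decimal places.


Straddling triangles (16 of 32):
  (v1,v4,v2) [--+] → (1.24825, 0.624359, -0.1496)–(1.5069, 0, -0.1496)  len=0.6758
  (v2,v4,v5) [+-+] → (1.24825, 0.624359, -0.1496)–(1.0655, 1.0655, -0.1496)  len=0.4775
  (v4,v6,v5) [--+] → (0.441141, 1.32415, -0.1496)–(1.0655, 1.0655, -0.1496)  len=0.6758
  (v5,v6,v7) [+-+] → (0.441141, 1.32415, -0.1496)–(0, 1.5069, -0.1496)  len=0.4775
  (v6,v8,v7) [--+] → (-0.624359, 1.24825, -0.1496)–(0, 1.5069, -0.1496)  len=0.6758
  (v7,v8,v9) [+-+] → (-0.624359, 1.24825, -0.1496)–(-1.0655, 1.0655, -0.1496)  len=0.4775
  (v8,v10,v9) [--+] → (-1.32415, 0.441141, -0.1496)–(-1.0655, 1.0655, -0.1496)  len=0.6758
  (v9,v10,v11) [+-+] → (-1.32415, 0.441141, -0.1496)–(-1.5069, 0, -0.1496)  len=0.4775
  (v10,v12,v11) [--+] → (-1.24825, -0.624359, -0.1496)–(-1.5069, 0, -0.1496)  len=0.6758
  (v11,v12,v13) [+-+] → (-1.24825, -0.624359, -0.1496)–(-1.0655, -1.0655, -0.1496)  len=0.4775
  (v12,v14,v13) [--+] → (-0.441141, -1.32415, -0.1496)–(-1.0655, -1.0655, -0.1496)  len=0.6758
  (v13,v14,v15) [+-+] → (-0.441141, -1.32415, -0.1496)–(0, -1.5069, -0.1496)  len=0.4775
  (v14,v16,v15) [--+] → (0.624359, -1.24825, -0.1496)–(0, -1.5069, -0.1496)  len=0.6758
  (v15,v16,v17) [+-+] → (0.624359, -1.24825, -0.1496)–(1.0655, -1.0655, -0.1496)  len=0.4775
  (v16,v1,v17) [--+] → (1.32415, -0.441141, -0.1496)–(1.0655, -1.0655, -0.1496)  len=0.6758
  (v17,v1,v2) [+-+] → (1.32415, -0.441141, -0.1496)–(1.5069, 0, -0.1496)  len=0.4775

Chained into 1 loop(s):
  loop 1: 16 segments, perimeter = 9.2265
Total perimeter = 9.226

loops=1 perimeter=9.226


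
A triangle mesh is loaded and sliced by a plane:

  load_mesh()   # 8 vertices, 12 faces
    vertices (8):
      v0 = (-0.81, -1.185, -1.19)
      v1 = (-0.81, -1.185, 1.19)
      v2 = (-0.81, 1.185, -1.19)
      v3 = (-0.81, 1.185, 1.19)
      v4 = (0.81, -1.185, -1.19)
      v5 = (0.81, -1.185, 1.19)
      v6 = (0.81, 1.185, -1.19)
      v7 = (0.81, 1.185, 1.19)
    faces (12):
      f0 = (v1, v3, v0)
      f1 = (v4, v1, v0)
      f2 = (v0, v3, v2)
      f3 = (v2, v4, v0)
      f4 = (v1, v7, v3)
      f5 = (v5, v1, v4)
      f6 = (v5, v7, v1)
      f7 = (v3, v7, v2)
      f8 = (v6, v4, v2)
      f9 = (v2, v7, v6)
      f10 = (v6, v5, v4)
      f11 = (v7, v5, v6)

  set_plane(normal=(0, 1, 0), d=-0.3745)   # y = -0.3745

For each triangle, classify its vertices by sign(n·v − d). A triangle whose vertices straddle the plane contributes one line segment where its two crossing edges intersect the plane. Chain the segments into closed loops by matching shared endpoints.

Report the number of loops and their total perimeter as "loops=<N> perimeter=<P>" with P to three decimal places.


loops=1 perimeter=8.000

Straddling triangles (8 of 12):
  (v1,v3,v0) [-+-] → (-0.81, -0.3745, 1.19)–(-0.81, -0.3745, -0.37608)  len=1.5661
  (v0,v3,v2) [-++] → (-0.81, -0.3745, -0.37608)–(-0.81, -0.3745, -1.19)  len=0.8139
  (v2,v4,v0) [+--] → (0.255987, -0.3745, -1.19)–(-0.81, -0.3745, -1.19)  len=1.0660
  (v1,v7,v3) [-++] → (-0.255987, -0.3745, 1.19)–(-0.81, -0.3745, 1.19)  len=0.5540
  (v5,v7,v1) [-+-] → (0.81, -0.3745, 1.19)–(-0.255987, -0.3745, 1.19)  len=1.0660
  (v6,v4,v2) [+-+] → (0.81, -0.3745, -1.19)–(0.255987, -0.3745, -1.19)  len=0.5540
  (v6,v5,v4) [+--] → (0.81, -0.3745, 0.37608)–(0.81, -0.3745, -1.19)  len=1.5661
  (v7,v5,v6) [+-+] → (0.81, -0.3745, 1.19)–(0.81, -0.3745, 0.37608)  len=0.8139

Chained into 1 loop(s):
  loop 1: 8 segments, perimeter = 8.0000
Total perimeter = 8.000


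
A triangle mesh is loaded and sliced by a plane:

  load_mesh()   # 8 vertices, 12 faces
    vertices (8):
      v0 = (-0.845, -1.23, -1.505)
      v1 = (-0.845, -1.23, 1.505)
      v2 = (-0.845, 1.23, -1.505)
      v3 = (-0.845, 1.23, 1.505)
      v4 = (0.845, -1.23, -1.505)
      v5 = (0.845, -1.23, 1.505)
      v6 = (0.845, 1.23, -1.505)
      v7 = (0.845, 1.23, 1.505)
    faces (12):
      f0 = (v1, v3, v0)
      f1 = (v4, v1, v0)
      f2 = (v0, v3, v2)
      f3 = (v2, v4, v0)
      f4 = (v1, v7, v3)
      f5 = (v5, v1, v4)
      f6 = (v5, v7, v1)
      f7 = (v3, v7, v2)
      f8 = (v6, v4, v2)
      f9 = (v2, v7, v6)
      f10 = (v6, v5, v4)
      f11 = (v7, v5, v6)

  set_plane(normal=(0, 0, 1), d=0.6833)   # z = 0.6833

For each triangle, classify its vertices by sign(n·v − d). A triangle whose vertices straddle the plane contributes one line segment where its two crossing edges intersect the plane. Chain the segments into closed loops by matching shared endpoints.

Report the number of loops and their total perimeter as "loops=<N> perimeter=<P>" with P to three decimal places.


Straddling triangles (8 of 12):
  (v1,v3,v0) [++-] → (-0.845, 0.558445, 0.6833)–(-0.845, -1.23, 0.6833)  len=1.7884
  (v4,v1,v0) [-+-] → (-0.383647, -1.23, 0.6833)–(-0.845, -1.23, 0.6833)  len=0.4614
  (v0,v3,v2) [-+-] → (-0.845, 0.558445, 0.6833)–(-0.845, 1.23, 0.6833)  len=0.6716
  (v5,v1,v4) [++-] → (-0.383647, -1.23, 0.6833)–(0.845, -1.23, 0.6833)  len=1.2286
  (v3,v7,v2) [++-] → (0.383647, 1.23, 0.6833)–(-0.845, 1.23, 0.6833)  len=1.2286
  (v2,v7,v6) [-+-] → (0.383647, 1.23, 0.6833)–(0.845, 1.23, 0.6833)  len=0.4614
  (v6,v5,v4) [-+-] → (0.845, -0.558445, 0.6833)–(0.845, -1.23, 0.6833)  len=0.6716
  (v7,v5,v6) [++-] → (0.845, -0.558445, 0.6833)–(0.845, 1.23, 0.6833)  len=1.7884

Chained into 1 loop(s):
  loop 1: 8 segments, perimeter = 8.3000
Total perimeter = 8.300

loops=1 perimeter=8.300
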